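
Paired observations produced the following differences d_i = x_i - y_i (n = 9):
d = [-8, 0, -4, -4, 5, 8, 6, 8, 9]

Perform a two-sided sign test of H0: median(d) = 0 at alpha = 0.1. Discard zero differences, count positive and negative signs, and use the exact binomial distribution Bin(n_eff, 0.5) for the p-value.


Step 1: Discard zero differences. Original n = 9; n_eff = number of nonzero differences = 8.
Nonzero differences (with sign): -8, -4, -4, +5, +8, +6, +8, +9
Step 2: Count signs: positive = 5, negative = 3.
Step 3: Under H0: P(positive) = 0.5, so the number of positives S ~ Bin(8, 0.5).
Step 4: Two-sided exact p-value = sum of Bin(8,0.5) probabilities at or below the observed probability = 0.726562.
Step 5: alpha = 0.1. fail to reject H0.

n_eff = 8, pos = 5, neg = 3, p = 0.726562, fail to reject H0.


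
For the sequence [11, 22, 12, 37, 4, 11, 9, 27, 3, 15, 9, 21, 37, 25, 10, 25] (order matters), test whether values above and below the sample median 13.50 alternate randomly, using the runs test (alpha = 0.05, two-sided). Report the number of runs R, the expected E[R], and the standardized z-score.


Step 1: Compute median = 13.50; label A = above, B = below.
Labels in order: BABABBBABABAAABA  (n_A = 8, n_B = 8)
Step 2: Count runs R = 12.
Step 3: Under H0 (random ordering), E[R] = 2*n_A*n_B/(n_A+n_B) + 1 = 2*8*8/16 + 1 = 9.0000.
        Var[R] = 2*n_A*n_B*(2*n_A*n_B - n_A - n_B) / ((n_A+n_B)^2 * (n_A+n_B-1)) = 14336/3840 = 3.7333.
        SD[R] = 1.9322.
Step 4: Continuity-corrected z = (R - 0.5 - E[R]) / SD[R] = (12 - 0.5 - 9.0000) / 1.9322 = 1.2939.
Step 5: Two-sided p-value via normal approximation = 2*(1 - Phi(|z|)) = 0.195709.
Step 6: alpha = 0.05. fail to reject H0.

R = 12, z = 1.2939, p = 0.195709, fail to reject H0.


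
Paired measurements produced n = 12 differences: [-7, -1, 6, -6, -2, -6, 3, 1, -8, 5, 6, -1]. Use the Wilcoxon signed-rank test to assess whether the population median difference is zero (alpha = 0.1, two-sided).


Step 1: Drop any zero differences (none here) and take |d_i|.
|d| = [7, 1, 6, 6, 2, 6, 3, 1, 8, 5, 6, 1]
Step 2: Midrank |d_i| (ties get averaged ranks).
ranks: |7|->11, |1|->2, |6|->8.5, |6|->8.5, |2|->4, |6|->8.5, |3|->5, |1|->2, |8|->12, |5|->6, |6|->8.5, |1|->2
Step 3: Attach original signs; sum ranks with positive sign and with negative sign.
W+ = 8.5 + 5 + 2 + 6 + 8.5 = 30
W- = 11 + 2 + 8.5 + 4 + 8.5 + 12 + 2 = 48
(Check: W+ + W- = 78 should equal n(n+1)/2 = 78.)
Step 4: Test statistic W = min(W+, W-) = 30.
Step 5: Ties in |d|, so use the tie-corrected normal approximation.
        E[W] = n(n+1)/4 = 12*13/4 = 39.
        Tie groups: |d|=1 (t=3), |d|=6 (t=4); sum(t^3 - t) = 84.
        Var[W] = n(n+1)(2n+1)/24 - sum(t^3-t)/48 = 3900/24 - 84/48 = 160.75.
        z = (W - E[W]) / sqrt(Var[W]) = (30 - 39) / 12.6787 = -0.7099.
        Two-sided p = 2*Phi(z) = 0.477797.
Step 6: alpha = 0.1. fail to reject H0.

W+ = 30, W- = 48, W = min = 30, p = 0.477797, fail to reject H0.


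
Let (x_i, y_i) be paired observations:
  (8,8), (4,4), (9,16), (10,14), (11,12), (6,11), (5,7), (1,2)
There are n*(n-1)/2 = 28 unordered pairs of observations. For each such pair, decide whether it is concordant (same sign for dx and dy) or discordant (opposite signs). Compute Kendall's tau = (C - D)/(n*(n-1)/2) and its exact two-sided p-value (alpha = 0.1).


Step 1: Enumerate the 28 unordered pairs (i,j) with i<j and classify each by sign(x_j-x_i) * sign(y_j-y_i).
  (1,2):dx=-4,dy=-4->C; (1,3):dx=+1,dy=+8->C; (1,4):dx=+2,dy=+6->C; (1,5):dx=+3,dy=+4->C
  (1,6):dx=-2,dy=+3->D; (1,7):dx=-3,dy=-1->C; (1,8):dx=-7,dy=-6->C; (2,3):dx=+5,dy=+12->C
  (2,4):dx=+6,dy=+10->C; (2,5):dx=+7,dy=+8->C; (2,6):dx=+2,dy=+7->C; (2,7):dx=+1,dy=+3->C
  (2,8):dx=-3,dy=-2->C; (3,4):dx=+1,dy=-2->D; (3,5):dx=+2,dy=-4->D; (3,6):dx=-3,dy=-5->C
  (3,7):dx=-4,dy=-9->C; (3,8):dx=-8,dy=-14->C; (4,5):dx=+1,dy=-2->D; (4,6):dx=-4,dy=-3->C
  (4,7):dx=-5,dy=-7->C; (4,8):dx=-9,dy=-12->C; (5,6):dx=-5,dy=-1->C; (5,7):dx=-6,dy=-5->C
  (5,8):dx=-10,dy=-10->C; (6,7):dx=-1,dy=-4->C; (6,8):dx=-5,dy=-9->C; (7,8):dx=-4,dy=-5->C
Step 2: C = 24, D = 4, total pairs = 28.
Step 3: tau = (C - D)/(n(n-1)/2) = (24 - 4)/28 = 0.714286.
Step 4: Exact two-sided p-value (enumerate n! = 40320 permutations of y under H0): p = 0.014137.
Step 5: alpha = 0.1. reject H0.

tau_b = 0.7143 (C=24, D=4), p = 0.014137, reject H0.


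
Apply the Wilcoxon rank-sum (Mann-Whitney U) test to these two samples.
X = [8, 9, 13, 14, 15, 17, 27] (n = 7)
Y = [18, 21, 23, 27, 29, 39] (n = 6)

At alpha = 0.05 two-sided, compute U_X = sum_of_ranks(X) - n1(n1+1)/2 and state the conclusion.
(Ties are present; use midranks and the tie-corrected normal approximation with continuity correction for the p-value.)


Step 1: Combine and sort all 13 observations; assign midranks.
sorted (value, group): (8,X), (9,X), (13,X), (14,X), (15,X), (17,X), (18,Y), (21,Y), (23,Y), (27,X), (27,Y), (29,Y), (39,Y)
ranks: 8->1, 9->2, 13->3, 14->4, 15->5, 17->6, 18->7, 21->8, 23->9, 27->10.5, 27->10.5, 29->12, 39->13
Step 2: Rank sum for X: R1 = 1 + 2 + 3 + 4 + 5 + 6 + 10.5 = 31.5.
Step 3: U_X = R1 - n1(n1+1)/2 = 31.5 - 7*8/2 = 31.5 - 28 = 3.5.
       U_Y = n1*n2 - U_X = 42 - 3.5 = 38.5.
Step 4: Ties are present, so use the tie-corrected normal approximation (with continuity correction) for the p-value.
Step 5: p-value = 0.015019; compare to alpha = 0.05. reject H0.

U_X = 3.5, p = 0.015019, reject H0 at alpha = 0.05.


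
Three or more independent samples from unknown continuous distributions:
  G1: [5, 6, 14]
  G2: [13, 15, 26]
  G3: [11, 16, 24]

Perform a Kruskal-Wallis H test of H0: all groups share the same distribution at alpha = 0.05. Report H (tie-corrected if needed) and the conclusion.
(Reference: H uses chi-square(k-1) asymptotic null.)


Step 1: Combine all N = 9 observations and assign midranks.
sorted (value, group, rank): (5,G1,1), (6,G1,2), (11,G3,3), (13,G2,4), (14,G1,5), (15,G2,6), (16,G3,7), (24,G3,8), (26,G2,9)
Step 2: Sum ranks within each group.
R_1 = 8 (n_1 = 3)
R_2 = 19 (n_2 = 3)
R_3 = 18 (n_3 = 3)
Step 3: H = 12/(N(N+1)) * sum(R_i^2/n_i) - 3(N+1)
     = 12/(9*10) * (8^2/3 + 19^2/3 + 18^2/3) - 3*10
     = 0.133333 * 249.667 - 30
     = 3.288889.
Step 4: No ties, so H is used without correction.
Step 5: Under H0, H ~ chi^2(2); p-value = 0.193120.
Step 6: alpha = 0.05. fail to reject H0.

H = 3.2889, df = 2, p = 0.193120, fail to reject H0.


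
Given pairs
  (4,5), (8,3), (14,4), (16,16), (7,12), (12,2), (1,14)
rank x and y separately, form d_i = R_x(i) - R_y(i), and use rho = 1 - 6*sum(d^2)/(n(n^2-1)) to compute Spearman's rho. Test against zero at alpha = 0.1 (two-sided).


Step 1: Rank x and y separately (midranks; no ties here).
rank(x): 4->2, 8->4, 14->6, 16->7, 7->3, 12->5, 1->1
rank(y): 5->4, 3->2, 4->3, 16->7, 12->5, 2->1, 14->6
Step 2: d_i = R_x(i) - R_y(i); compute d_i^2.
  (2-4)^2=4, (4-2)^2=4, (6-3)^2=9, (7-7)^2=0, (3-5)^2=4, (5-1)^2=16, (1-6)^2=25
sum(d^2) = 62.
Step 3: rho = 1 - 6*62 / (7*(7^2 - 1)) = 1 - 372/336 = -0.107143.
Step 4: Under H0, t = rho * sqrt((n-2)/(1-rho^2)) = -0.2410 ~ t(5).
Step 5: Two-sided p-value from the t-distribution with 5 df = 0.819151.
Step 6: alpha = 0.1. fail to reject H0.

rho = -0.1071, p = 0.819151, fail to reject H0 at alpha = 0.1.


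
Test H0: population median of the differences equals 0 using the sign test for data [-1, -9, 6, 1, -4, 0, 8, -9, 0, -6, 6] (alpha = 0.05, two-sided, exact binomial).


Step 1: Discard zero differences. Original n = 11; n_eff = number of nonzero differences = 9.
Nonzero differences (with sign): -1, -9, +6, +1, -4, +8, -9, -6, +6
Step 2: Count signs: positive = 4, negative = 5.
Step 3: Under H0: P(positive) = 0.5, so the number of positives S ~ Bin(9, 0.5).
Step 4: Two-sided exact p-value = sum of Bin(9,0.5) probabilities at or below the observed probability = 1.000000.
Step 5: alpha = 0.05. fail to reject H0.

n_eff = 9, pos = 4, neg = 5, p = 1.000000, fail to reject H0.


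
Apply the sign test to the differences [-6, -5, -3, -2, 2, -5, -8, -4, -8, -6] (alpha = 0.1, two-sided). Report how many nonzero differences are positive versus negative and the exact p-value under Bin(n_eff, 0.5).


Step 1: Discard zero differences. Original n = 10; n_eff = number of nonzero differences = 10.
Nonzero differences (with sign): -6, -5, -3, -2, +2, -5, -8, -4, -8, -6
Step 2: Count signs: positive = 1, negative = 9.
Step 3: Under H0: P(positive) = 0.5, so the number of positives S ~ Bin(10, 0.5).
Step 4: Two-sided exact p-value = sum of Bin(10,0.5) probabilities at or below the observed probability = 0.021484.
Step 5: alpha = 0.1. reject H0.

n_eff = 10, pos = 1, neg = 9, p = 0.021484, reject H0.


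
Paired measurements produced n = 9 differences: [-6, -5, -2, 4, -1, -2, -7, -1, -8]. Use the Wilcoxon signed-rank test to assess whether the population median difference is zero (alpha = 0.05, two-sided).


Step 1: Drop any zero differences (none here) and take |d_i|.
|d| = [6, 5, 2, 4, 1, 2, 7, 1, 8]
Step 2: Midrank |d_i| (ties get averaged ranks).
ranks: |6|->7, |5|->6, |2|->3.5, |4|->5, |1|->1.5, |2|->3.5, |7|->8, |1|->1.5, |8|->9
Step 3: Attach original signs; sum ranks with positive sign and with negative sign.
W+ = 5 = 5
W- = 7 + 6 + 3.5 + 1.5 + 3.5 + 8 + 1.5 + 9 = 40
(Check: W+ + W- = 45 should equal n(n+1)/2 = 45.)
Step 4: Test statistic W = min(W+, W-) = 5.
Step 5: Ties in |d|, so use the tie-corrected normal approximation.
        E[W] = n(n+1)/4 = 9*10/4 = 22.5.
        Tie groups: |d|=1 (t=2), |d|=2 (t=2); sum(t^3 - t) = 12.
        Var[W] = n(n+1)(2n+1)/24 - sum(t^3-t)/48 = 1710/24 - 12/48 = 71.
        z = (W - E[W]) / sqrt(Var[W]) = (5 - 22.5) / 8.4261 = -2.0769.
        Two-sided p = 2*Phi(z) = 0.037814.
Step 6: alpha = 0.05. reject H0.

W+ = 5, W- = 40, W = min = 5, p = 0.037814, reject H0.


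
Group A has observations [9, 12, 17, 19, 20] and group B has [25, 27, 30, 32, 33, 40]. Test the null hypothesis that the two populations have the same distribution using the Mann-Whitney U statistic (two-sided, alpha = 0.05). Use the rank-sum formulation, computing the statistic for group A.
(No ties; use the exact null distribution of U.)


Step 1: Combine and sort all 11 observations; assign midranks.
sorted (value, group): (9,X), (12,X), (17,X), (19,X), (20,X), (25,Y), (27,Y), (30,Y), (32,Y), (33,Y), (40,Y)
ranks: 9->1, 12->2, 17->3, 19->4, 20->5, 25->6, 27->7, 30->8, 32->9, 33->10, 40->11
Step 2: Rank sum for X: R1 = 1 + 2 + 3 + 4 + 5 = 15.
Step 3: U_X = R1 - n1(n1+1)/2 = 15 - 5*6/2 = 15 - 15 = 0.
       U_Y = n1*n2 - U_X = 30 - 0 = 30.
Step 4: No ties, so the exact null distribution of U (based on enumerating the C(11,5) = 462 equally likely rank assignments) gives the two-sided p-value.
Step 5: p-value = 0.004329; compare to alpha = 0.05. reject H0.

U_X = 0, p = 0.004329, reject H0 at alpha = 0.05.


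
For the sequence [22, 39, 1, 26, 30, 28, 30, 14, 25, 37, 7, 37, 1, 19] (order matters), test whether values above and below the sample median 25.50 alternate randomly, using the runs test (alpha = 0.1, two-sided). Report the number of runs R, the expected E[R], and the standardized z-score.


Step 1: Compute median = 25.50; label A = above, B = below.
Labels in order: BABAAAABBABABB  (n_A = 7, n_B = 7)
Step 2: Count runs R = 9.
Step 3: Under H0 (random ordering), E[R] = 2*n_A*n_B/(n_A+n_B) + 1 = 2*7*7/14 + 1 = 8.0000.
        Var[R] = 2*n_A*n_B*(2*n_A*n_B - n_A - n_B) / ((n_A+n_B)^2 * (n_A+n_B-1)) = 8232/2548 = 3.2308.
        SD[R] = 1.7974.
Step 4: Continuity-corrected z = (R - 0.5 - E[R]) / SD[R] = (9 - 0.5 - 8.0000) / 1.7974 = 0.2782.
Step 5: Two-sided p-value via normal approximation = 2*(1 - Phi(|z|)) = 0.780879.
Step 6: alpha = 0.1. fail to reject H0.

R = 9, z = 0.2782, p = 0.780879, fail to reject H0.


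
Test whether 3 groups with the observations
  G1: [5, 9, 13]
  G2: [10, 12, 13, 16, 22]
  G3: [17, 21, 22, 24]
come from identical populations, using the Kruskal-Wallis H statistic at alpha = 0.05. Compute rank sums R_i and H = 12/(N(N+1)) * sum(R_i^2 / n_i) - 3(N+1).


Step 1: Combine all N = 12 observations and assign midranks.
sorted (value, group, rank): (5,G1,1), (9,G1,2), (10,G2,3), (12,G2,4), (13,G1,5.5), (13,G2,5.5), (16,G2,7), (17,G3,8), (21,G3,9), (22,G2,10.5), (22,G3,10.5), (24,G3,12)
Step 2: Sum ranks within each group.
R_1 = 8.5 (n_1 = 3)
R_2 = 30 (n_2 = 5)
R_3 = 39.5 (n_3 = 4)
Step 3: H = 12/(N(N+1)) * sum(R_i^2/n_i) - 3(N+1)
     = 12/(12*13) * (8.5^2/3 + 30^2/5 + 39.5^2/4) - 3*13
     = 0.076923 * 594.146 - 39
     = 6.703526.
Step 4: Ties present; correction factor C = 1 - 12/(12^3 - 12) = 0.993007. Corrected H = 6.703526 / 0.993007 = 6.750734.
Step 5: Under H0, H ~ chi^2(2); p-value = 0.034206.
Step 6: alpha = 0.05. reject H0.

H = 6.7507, df = 2, p = 0.034206, reject H0.


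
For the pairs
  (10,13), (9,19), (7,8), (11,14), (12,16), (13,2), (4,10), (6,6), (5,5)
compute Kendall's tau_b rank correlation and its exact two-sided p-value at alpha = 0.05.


Step 1: Enumerate the 36 unordered pairs (i,j) with i<j and classify each by sign(x_j-x_i) * sign(y_j-y_i).
  (1,2):dx=-1,dy=+6->D; (1,3):dx=-3,dy=-5->C; (1,4):dx=+1,dy=+1->C; (1,5):dx=+2,dy=+3->C
  (1,6):dx=+3,dy=-11->D; (1,7):dx=-6,dy=-3->C; (1,8):dx=-4,dy=-7->C; (1,9):dx=-5,dy=-8->C
  (2,3):dx=-2,dy=-11->C; (2,4):dx=+2,dy=-5->D; (2,5):dx=+3,dy=-3->D; (2,6):dx=+4,dy=-17->D
  (2,7):dx=-5,dy=-9->C; (2,8):dx=-3,dy=-13->C; (2,9):dx=-4,dy=-14->C; (3,4):dx=+4,dy=+6->C
  (3,5):dx=+5,dy=+8->C; (3,6):dx=+6,dy=-6->D; (3,7):dx=-3,dy=+2->D; (3,8):dx=-1,dy=-2->C
  (3,9):dx=-2,dy=-3->C; (4,5):dx=+1,dy=+2->C; (4,6):dx=+2,dy=-12->D; (4,7):dx=-7,dy=-4->C
  (4,8):dx=-5,dy=-8->C; (4,9):dx=-6,dy=-9->C; (5,6):dx=+1,dy=-14->D; (5,7):dx=-8,dy=-6->C
  (5,8):dx=-6,dy=-10->C; (5,9):dx=-7,dy=-11->C; (6,7):dx=-9,dy=+8->D; (6,8):dx=-7,dy=+4->D
  (6,9):dx=-8,dy=+3->D; (7,8):dx=+2,dy=-4->D; (7,9):dx=+1,dy=-5->D; (8,9):dx=-1,dy=-1->C
Step 2: C = 22, D = 14, total pairs = 36.
Step 3: tau = (C - D)/(n(n-1)/2) = (22 - 14)/36 = 0.222222.
Step 4: Exact two-sided p-value (enumerate n! = 362880 permutations of y under H0): p = 0.476709.
Step 5: alpha = 0.05. fail to reject H0.

tau_b = 0.2222 (C=22, D=14), p = 0.476709, fail to reject H0.


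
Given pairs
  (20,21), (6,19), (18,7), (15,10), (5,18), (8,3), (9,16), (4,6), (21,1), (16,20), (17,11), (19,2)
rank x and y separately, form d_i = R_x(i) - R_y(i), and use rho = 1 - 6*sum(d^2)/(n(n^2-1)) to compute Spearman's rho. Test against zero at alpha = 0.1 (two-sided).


Step 1: Rank x and y separately (midranks; no ties here).
rank(x): 20->11, 6->3, 18->9, 15->6, 5->2, 8->4, 9->5, 4->1, 21->12, 16->7, 17->8, 19->10
rank(y): 21->12, 19->10, 7->5, 10->6, 18->9, 3->3, 16->8, 6->4, 1->1, 20->11, 11->7, 2->2
Step 2: d_i = R_x(i) - R_y(i); compute d_i^2.
  (11-12)^2=1, (3-10)^2=49, (9-5)^2=16, (6-6)^2=0, (2-9)^2=49, (4-3)^2=1, (5-8)^2=9, (1-4)^2=9, (12-1)^2=121, (7-11)^2=16, (8-7)^2=1, (10-2)^2=64
sum(d^2) = 336.
Step 3: rho = 1 - 6*336 / (12*(12^2 - 1)) = 1 - 2016/1716 = -0.174825.
Step 4: Under H0, t = rho * sqrt((n-2)/(1-rho^2)) = -0.5615 ~ t(10).
Step 5: Two-sided p-value from the t-distribution with 10 df = 0.586824.
Step 6: alpha = 0.1. fail to reject H0.

rho = -0.1748, p = 0.586824, fail to reject H0 at alpha = 0.1.


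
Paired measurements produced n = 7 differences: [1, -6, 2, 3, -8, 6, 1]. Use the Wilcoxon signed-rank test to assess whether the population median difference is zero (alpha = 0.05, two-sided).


Step 1: Drop any zero differences (none here) and take |d_i|.
|d| = [1, 6, 2, 3, 8, 6, 1]
Step 2: Midrank |d_i| (ties get averaged ranks).
ranks: |1|->1.5, |6|->5.5, |2|->3, |3|->4, |8|->7, |6|->5.5, |1|->1.5
Step 3: Attach original signs; sum ranks with positive sign and with negative sign.
W+ = 1.5 + 3 + 4 + 5.5 + 1.5 = 15.5
W- = 5.5 + 7 = 12.5
(Check: W+ + W- = 28 should equal n(n+1)/2 = 28.)
Step 4: Test statistic W = min(W+, W-) = 12.5.
Step 5: Ties in |d|, so use the tie-corrected normal approximation.
        E[W] = n(n+1)/4 = 7*8/4 = 14.
        Tie groups: |d|=1 (t=2), |d|=6 (t=2); sum(t^3 - t) = 12.
        Var[W] = n(n+1)(2n+1)/24 - sum(t^3-t)/48 = 840/24 - 12/48 = 34.75.
        z = (W - E[W]) / sqrt(Var[W]) = (12.5 - 14) / 5.8949 = -0.2545.
        Two-sided p = 2*Phi(z) = 0.799143.
Step 6: alpha = 0.05. fail to reject H0.

W+ = 15.5, W- = 12.5, W = min = 12.5, p = 0.799143, fail to reject H0.


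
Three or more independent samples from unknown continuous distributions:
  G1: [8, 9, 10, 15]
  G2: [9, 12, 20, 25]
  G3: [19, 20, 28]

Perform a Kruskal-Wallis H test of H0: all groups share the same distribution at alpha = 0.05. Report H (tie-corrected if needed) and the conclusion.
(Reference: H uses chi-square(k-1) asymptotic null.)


Step 1: Combine all N = 11 observations and assign midranks.
sorted (value, group, rank): (8,G1,1), (9,G1,2.5), (9,G2,2.5), (10,G1,4), (12,G2,5), (15,G1,6), (19,G3,7), (20,G2,8.5), (20,G3,8.5), (25,G2,10), (28,G3,11)
Step 2: Sum ranks within each group.
R_1 = 13.5 (n_1 = 4)
R_2 = 26 (n_2 = 4)
R_3 = 26.5 (n_3 = 3)
Step 3: H = 12/(N(N+1)) * sum(R_i^2/n_i) - 3(N+1)
     = 12/(11*12) * (13.5^2/4 + 26^2/4 + 26.5^2/3) - 3*12
     = 0.090909 * 448.646 - 36
     = 4.785985.
Step 4: Ties present; correction factor C = 1 - 12/(11^3 - 11) = 0.990909. Corrected H = 4.785985 / 0.990909 = 4.829893.
Step 5: Under H0, H ~ chi^2(2); p-value = 0.089372.
Step 6: alpha = 0.05. fail to reject H0.

H = 4.8299, df = 2, p = 0.089372, fail to reject H0.


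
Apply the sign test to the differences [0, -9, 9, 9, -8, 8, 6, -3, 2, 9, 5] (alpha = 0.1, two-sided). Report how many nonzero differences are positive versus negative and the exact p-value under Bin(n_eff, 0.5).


Step 1: Discard zero differences. Original n = 11; n_eff = number of nonzero differences = 10.
Nonzero differences (with sign): -9, +9, +9, -8, +8, +6, -3, +2, +9, +5
Step 2: Count signs: positive = 7, negative = 3.
Step 3: Under H0: P(positive) = 0.5, so the number of positives S ~ Bin(10, 0.5).
Step 4: Two-sided exact p-value = sum of Bin(10,0.5) probabilities at or below the observed probability = 0.343750.
Step 5: alpha = 0.1. fail to reject H0.

n_eff = 10, pos = 7, neg = 3, p = 0.343750, fail to reject H0.


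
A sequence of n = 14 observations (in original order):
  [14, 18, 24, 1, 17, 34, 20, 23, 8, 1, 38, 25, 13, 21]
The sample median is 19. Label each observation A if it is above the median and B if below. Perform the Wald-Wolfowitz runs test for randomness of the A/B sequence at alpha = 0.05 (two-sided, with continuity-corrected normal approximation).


Step 1: Compute median = 19; label A = above, B = below.
Labels in order: BBABBAAABBAABA  (n_A = 7, n_B = 7)
Step 2: Count runs R = 8.
Step 3: Under H0 (random ordering), E[R] = 2*n_A*n_B/(n_A+n_B) + 1 = 2*7*7/14 + 1 = 8.0000.
        Var[R] = 2*n_A*n_B*(2*n_A*n_B - n_A - n_B) / ((n_A+n_B)^2 * (n_A+n_B-1)) = 8232/2548 = 3.2308.
        SD[R] = 1.7974.
Step 4: R = E[R], so z = 0 with no continuity correction.
Step 5: Two-sided p-value via normal approximation = 2*(1 - Phi(|z|)) = 1.000000.
Step 6: alpha = 0.05. fail to reject H0.

R = 8, z = 0.0000, p = 1.000000, fail to reject H0.


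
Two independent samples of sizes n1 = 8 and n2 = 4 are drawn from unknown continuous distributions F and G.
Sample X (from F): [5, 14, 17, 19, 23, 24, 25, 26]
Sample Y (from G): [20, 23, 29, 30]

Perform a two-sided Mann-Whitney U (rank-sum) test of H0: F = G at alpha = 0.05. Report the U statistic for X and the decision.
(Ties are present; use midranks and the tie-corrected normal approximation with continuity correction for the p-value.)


Step 1: Combine and sort all 12 observations; assign midranks.
sorted (value, group): (5,X), (14,X), (17,X), (19,X), (20,Y), (23,X), (23,Y), (24,X), (25,X), (26,X), (29,Y), (30,Y)
ranks: 5->1, 14->2, 17->3, 19->4, 20->5, 23->6.5, 23->6.5, 24->8, 25->9, 26->10, 29->11, 30->12
Step 2: Rank sum for X: R1 = 1 + 2 + 3 + 4 + 6.5 + 8 + 9 + 10 = 43.5.
Step 3: U_X = R1 - n1(n1+1)/2 = 43.5 - 8*9/2 = 43.5 - 36 = 7.5.
       U_Y = n1*n2 - U_X = 32 - 7.5 = 24.5.
Step 4: Ties are present, so use the tie-corrected normal approximation (with continuity correction) for the p-value.
Step 5: p-value = 0.173478; compare to alpha = 0.05. fail to reject H0.

U_X = 7.5, p = 0.173478, fail to reject H0 at alpha = 0.05.


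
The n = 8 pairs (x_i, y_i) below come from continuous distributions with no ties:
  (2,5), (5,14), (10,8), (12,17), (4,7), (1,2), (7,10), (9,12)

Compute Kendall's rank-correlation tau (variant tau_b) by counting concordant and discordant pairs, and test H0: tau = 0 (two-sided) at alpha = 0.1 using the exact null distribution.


Step 1: Enumerate the 28 unordered pairs (i,j) with i<j and classify each by sign(x_j-x_i) * sign(y_j-y_i).
  (1,2):dx=+3,dy=+9->C; (1,3):dx=+8,dy=+3->C; (1,4):dx=+10,dy=+12->C; (1,5):dx=+2,dy=+2->C
  (1,6):dx=-1,dy=-3->C; (1,7):dx=+5,dy=+5->C; (1,8):dx=+7,dy=+7->C; (2,3):dx=+5,dy=-6->D
  (2,4):dx=+7,dy=+3->C; (2,5):dx=-1,dy=-7->C; (2,6):dx=-4,dy=-12->C; (2,7):dx=+2,dy=-4->D
  (2,8):dx=+4,dy=-2->D; (3,4):dx=+2,dy=+9->C; (3,5):dx=-6,dy=-1->C; (3,6):dx=-9,dy=-6->C
  (3,7):dx=-3,dy=+2->D; (3,8):dx=-1,dy=+4->D; (4,5):dx=-8,dy=-10->C; (4,6):dx=-11,dy=-15->C
  (4,7):dx=-5,dy=-7->C; (4,8):dx=-3,dy=-5->C; (5,6):dx=-3,dy=-5->C; (5,7):dx=+3,dy=+3->C
  (5,8):dx=+5,dy=+5->C; (6,7):dx=+6,dy=+8->C; (6,8):dx=+8,dy=+10->C; (7,8):dx=+2,dy=+2->C
Step 2: C = 23, D = 5, total pairs = 28.
Step 3: tau = (C - D)/(n(n-1)/2) = (23 - 5)/28 = 0.642857.
Step 4: Exact two-sided p-value (enumerate n! = 40320 permutations of y under H0): p = 0.031151.
Step 5: alpha = 0.1. reject H0.

tau_b = 0.6429 (C=23, D=5), p = 0.031151, reject H0.


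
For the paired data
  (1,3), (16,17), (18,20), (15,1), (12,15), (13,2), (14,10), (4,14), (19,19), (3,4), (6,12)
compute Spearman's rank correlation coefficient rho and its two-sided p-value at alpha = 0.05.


Step 1: Rank x and y separately (midranks; no ties here).
rank(x): 1->1, 16->9, 18->10, 15->8, 12->5, 13->6, 14->7, 4->3, 19->11, 3->2, 6->4
rank(y): 3->3, 17->9, 20->11, 1->1, 15->8, 2->2, 10->5, 14->7, 19->10, 4->4, 12->6
Step 2: d_i = R_x(i) - R_y(i); compute d_i^2.
  (1-3)^2=4, (9-9)^2=0, (10-11)^2=1, (8-1)^2=49, (5-8)^2=9, (6-2)^2=16, (7-5)^2=4, (3-7)^2=16, (11-10)^2=1, (2-4)^2=4, (4-6)^2=4
sum(d^2) = 108.
Step 3: rho = 1 - 6*108 / (11*(11^2 - 1)) = 1 - 648/1320 = 0.509091.
Step 4: Under H0, t = rho * sqrt((n-2)/(1-rho^2)) = 1.7744 ~ t(9).
Step 5: Two-sided p-value from the t-distribution with 9 df = 0.109737.
Step 6: alpha = 0.05. fail to reject H0.

rho = 0.5091, p = 0.109737, fail to reject H0 at alpha = 0.05.


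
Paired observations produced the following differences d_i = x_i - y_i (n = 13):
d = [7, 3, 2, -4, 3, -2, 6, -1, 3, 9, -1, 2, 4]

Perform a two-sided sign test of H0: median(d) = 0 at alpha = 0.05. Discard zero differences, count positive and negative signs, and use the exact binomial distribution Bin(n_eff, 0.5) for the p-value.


Step 1: Discard zero differences. Original n = 13; n_eff = number of nonzero differences = 13.
Nonzero differences (with sign): +7, +3, +2, -4, +3, -2, +6, -1, +3, +9, -1, +2, +4
Step 2: Count signs: positive = 9, negative = 4.
Step 3: Under H0: P(positive) = 0.5, so the number of positives S ~ Bin(13, 0.5).
Step 4: Two-sided exact p-value = sum of Bin(13,0.5) probabilities at or below the observed probability = 0.266846.
Step 5: alpha = 0.05. fail to reject H0.

n_eff = 13, pos = 9, neg = 4, p = 0.266846, fail to reject H0.


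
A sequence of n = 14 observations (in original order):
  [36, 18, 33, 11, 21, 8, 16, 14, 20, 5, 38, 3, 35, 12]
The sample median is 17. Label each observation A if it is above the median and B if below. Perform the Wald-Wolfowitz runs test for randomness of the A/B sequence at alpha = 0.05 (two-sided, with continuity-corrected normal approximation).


Step 1: Compute median = 17; label A = above, B = below.
Labels in order: AAABABBBABABAB  (n_A = 7, n_B = 7)
Step 2: Count runs R = 10.
Step 3: Under H0 (random ordering), E[R] = 2*n_A*n_B/(n_A+n_B) + 1 = 2*7*7/14 + 1 = 8.0000.
        Var[R] = 2*n_A*n_B*(2*n_A*n_B - n_A - n_B) / ((n_A+n_B)^2 * (n_A+n_B-1)) = 8232/2548 = 3.2308.
        SD[R] = 1.7974.
Step 4: Continuity-corrected z = (R - 0.5 - E[R]) / SD[R] = (10 - 0.5 - 8.0000) / 1.7974 = 0.8345.
Step 5: Two-sided p-value via normal approximation = 2*(1 - Phi(|z|)) = 0.403986.
Step 6: alpha = 0.05. fail to reject H0.

R = 10, z = 0.8345, p = 0.403986, fail to reject H0.


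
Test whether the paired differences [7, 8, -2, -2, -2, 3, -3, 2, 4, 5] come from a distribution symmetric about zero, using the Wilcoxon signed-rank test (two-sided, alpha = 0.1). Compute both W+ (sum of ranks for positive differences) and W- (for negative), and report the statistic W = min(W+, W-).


Step 1: Drop any zero differences (none here) and take |d_i|.
|d| = [7, 8, 2, 2, 2, 3, 3, 2, 4, 5]
Step 2: Midrank |d_i| (ties get averaged ranks).
ranks: |7|->9, |8|->10, |2|->2.5, |2|->2.5, |2|->2.5, |3|->5.5, |3|->5.5, |2|->2.5, |4|->7, |5|->8
Step 3: Attach original signs; sum ranks with positive sign and with negative sign.
W+ = 9 + 10 + 5.5 + 2.5 + 7 + 8 = 42
W- = 2.5 + 2.5 + 2.5 + 5.5 = 13
(Check: W+ + W- = 55 should equal n(n+1)/2 = 55.)
Step 4: Test statistic W = min(W+, W-) = 13.
Step 5: Ties in |d|, so use the tie-corrected normal approximation.
        E[W] = n(n+1)/4 = 10*11/4 = 27.5.
        Tie groups: |d|=2 (t=4), |d|=3 (t=2); sum(t^3 - t) = 66.
        Var[W] = n(n+1)(2n+1)/24 - sum(t^3-t)/48 = 2310/24 - 66/48 = 94.875.
        z = (W - E[W]) / sqrt(Var[W]) = (13 - 27.5) / 9.7404 = -1.4886.
        Two-sided p = 2*Phi(z) = 0.136580.
Step 6: alpha = 0.1. fail to reject H0.

W+ = 42, W- = 13, W = min = 13, p = 0.136580, fail to reject H0.


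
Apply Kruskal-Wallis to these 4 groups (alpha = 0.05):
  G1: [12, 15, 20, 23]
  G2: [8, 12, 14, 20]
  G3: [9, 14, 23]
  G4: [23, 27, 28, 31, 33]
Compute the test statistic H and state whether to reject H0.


Step 1: Combine all N = 16 observations and assign midranks.
sorted (value, group, rank): (8,G2,1), (9,G3,2), (12,G1,3.5), (12,G2,3.5), (14,G2,5.5), (14,G3,5.5), (15,G1,7), (20,G1,8.5), (20,G2,8.5), (23,G1,11), (23,G3,11), (23,G4,11), (27,G4,13), (28,G4,14), (31,G4,15), (33,G4,16)
Step 2: Sum ranks within each group.
R_1 = 30 (n_1 = 4)
R_2 = 18.5 (n_2 = 4)
R_3 = 18.5 (n_3 = 3)
R_4 = 69 (n_4 = 5)
Step 3: H = 12/(N(N+1)) * sum(R_i^2/n_i) - 3(N+1)
     = 12/(16*17) * (30^2/4 + 18.5^2/4 + 18.5^2/3 + 69^2/5) - 3*17
     = 0.044118 * 1376.85 - 51
     = 9.743199.
Step 4: Ties present; correction factor C = 1 - 42/(16^3 - 16) = 0.989706. Corrected H = 9.743199 / 0.989706 = 9.844539.
Step 5: Under H0, H ~ chi^2(3); p-value = 0.019935.
Step 6: alpha = 0.05. reject H0.

H = 9.8445, df = 3, p = 0.019935, reject H0.


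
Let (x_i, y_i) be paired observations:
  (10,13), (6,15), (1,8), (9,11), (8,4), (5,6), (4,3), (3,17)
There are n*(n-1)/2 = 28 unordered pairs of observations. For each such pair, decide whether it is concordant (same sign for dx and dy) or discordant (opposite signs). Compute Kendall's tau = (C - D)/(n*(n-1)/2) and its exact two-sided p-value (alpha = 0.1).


Step 1: Enumerate the 28 unordered pairs (i,j) with i<j and classify each by sign(x_j-x_i) * sign(y_j-y_i).
  (1,2):dx=-4,dy=+2->D; (1,3):dx=-9,dy=-5->C; (1,4):dx=-1,dy=-2->C; (1,5):dx=-2,dy=-9->C
  (1,6):dx=-5,dy=-7->C; (1,7):dx=-6,dy=-10->C; (1,8):dx=-7,dy=+4->D; (2,3):dx=-5,dy=-7->C
  (2,4):dx=+3,dy=-4->D; (2,5):dx=+2,dy=-11->D; (2,6):dx=-1,dy=-9->C; (2,7):dx=-2,dy=-12->C
  (2,8):dx=-3,dy=+2->D; (3,4):dx=+8,dy=+3->C; (3,5):dx=+7,dy=-4->D; (3,6):dx=+4,dy=-2->D
  (3,7):dx=+3,dy=-5->D; (3,8):dx=+2,dy=+9->C; (4,5):dx=-1,dy=-7->C; (4,6):dx=-4,dy=-5->C
  (4,7):dx=-5,dy=-8->C; (4,8):dx=-6,dy=+6->D; (5,6):dx=-3,dy=+2->D; (5,7):dx=-4,dy=-1->C
  (5,8):dx=-5,dy=+13->D; (6,7):dx=-1,dy=-3->C; (6,8):dx=-2,dy=+11->D; (7,8):dx=-1,dy=+14->D
Step 2: C = 15, D = 13, total pairs = 28.
Step 3: tau = (C - D)/(n(n-1)/2) = (15 - 13)/28 = 0.071429.
Step 4: Exact two-sided p-value (enumerate n! = 40320 permutations of y under H0): p = 0.904861.
Step 5: alpha = 0.1. fail to reject H0.

tau_b = 0.0714 (C=15, D=13), p = 0.904861, fail to reject H0.


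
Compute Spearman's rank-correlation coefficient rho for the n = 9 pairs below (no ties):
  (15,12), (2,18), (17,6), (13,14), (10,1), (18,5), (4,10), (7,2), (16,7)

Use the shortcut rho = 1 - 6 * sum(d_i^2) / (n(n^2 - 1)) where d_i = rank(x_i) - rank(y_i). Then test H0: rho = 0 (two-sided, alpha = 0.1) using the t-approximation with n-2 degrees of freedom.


Step 1: Rank x and y separately (midranks; no ties here).
rank(x): 15->6, 2->1, 17->8, 13->5, 10->4, 18->9, 4->2, 7->3, 16->7
rank(y): 12->7, 18->9, 6->4, 14->8, 1->1, 5->3, 10->6, 2->2, 7->5
Step 2: d_i = R_x(i) - R_y(i); compute d_i^2.
  (6-7)^2=1, (1-9)^2=64, (8-4)^2=16, (5-8)^2=9, (4-1)^2=9, (9-3)^2=36, (2-6)^2=16, (3-2)^2=1, (7-5)^2=4
sum(d^2) = 156.
Step 3: rho = 1 - 6*156 / (9*(9^2 - 1)) = 1 - 936/720 = -0.300000.
Step 4: Under H0, t = rho * sqrt((n-2)/(1-rho^2)) = -0.8321 ~ t(7).
Step 5: Two-sided p-value from the t-distribution with 7 df = 0.432845.
Step 6: alpha = 0.1. fail to reject H0.

rho = -0.3000, p = 0.432845, fail to reject H0 at alpha = 0.1.


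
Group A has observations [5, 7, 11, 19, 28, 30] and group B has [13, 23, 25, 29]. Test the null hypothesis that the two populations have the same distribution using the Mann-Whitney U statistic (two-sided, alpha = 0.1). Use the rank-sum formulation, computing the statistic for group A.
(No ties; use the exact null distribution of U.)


Step 1: Combine and sort all 10 observations; assign midranks.
sorted (value, group): (5,X), (7,X), (11,X), (13,Y), (19,X), (23,Y), (25,Y), (28,X), (29,Y), (30,X)
ranks: 5->1, 7->2, 11->3, 13->4, 19->5, 23->6, 25->7, 28->8, 29->9, 30->10
Step 2: Rank sum for X: R1 = 1 + 2 + 3 + 5 + 8 + 10 = 29.
Step 3: U_X = R1 - n1(n1+1)/2 = 29 - 6*7/2 = 29 - 21 = 8.
       U_Y = n1*n2 - U_X = 24 - 8 = 16.
Step 4: No ties, so the exact null distribution of U (based on enumerating the C(10,6) = 210 equally likely rank assignments) gives the two-sided p-value.
Step 5: p-value = 0.476190; compare to alpha = 0.1. fail to reject H0.

U_X = 8, p = 0.476190, fail to reject H0 at alpha = 0.1.


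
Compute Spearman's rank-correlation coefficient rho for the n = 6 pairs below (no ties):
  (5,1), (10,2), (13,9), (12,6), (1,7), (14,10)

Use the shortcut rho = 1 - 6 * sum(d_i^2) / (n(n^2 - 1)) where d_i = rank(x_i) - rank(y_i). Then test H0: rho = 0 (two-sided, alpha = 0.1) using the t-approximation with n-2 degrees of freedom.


Step 1: Rank x and y separately (midranks; no ties here).
rank(x): 5->2, 10->3, 13->5, 12->4, 1->1, 14->6
rank(y): 1->1, 2->2, 9->5, 6->3, 7->4, 10->6
Step 2: d_i = R_x(i) - R_y(i); compute d_i^2.
  (2-1)^2=1, (3-2)^2=1, (5-5)^2=0, (4-3)^2=1, (1-4)^2=9, (6-6)^2=0
sum(d^2) = 12.
Step 3: rho = 1 - 6*12 / (6*(6^2 - 1)) = 1 - 72/210 = 0.657143.
Step 4: Under H0, t = rho * sqrt((n-2)/(1-rho^2)) = 1.7436 ~ t(4).
Step 5: Two-sided p-value from the t-distribution with 4 df = 0.156175.
Step 6: alpha = 0.1. fail to reject H0.

rho = 0.6571, p = 0.156175, fail to reject H0 at alpha = 0.1.


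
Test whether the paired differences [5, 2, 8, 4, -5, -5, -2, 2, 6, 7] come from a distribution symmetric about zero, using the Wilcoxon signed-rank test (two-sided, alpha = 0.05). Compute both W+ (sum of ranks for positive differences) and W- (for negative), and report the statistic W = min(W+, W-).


Step 1: Drop any zero differences (none here) and take |d_i|.
|d| = [5, 2, 8, 4, 5, 5, 2, 2, 6, 7]
Step 2: Midrank |d_i| (ties get averaged ranks).
ranks: |5|->6, |2|->2, |8|->10, |4|->4, |5|->6, |5|->6, |2|->2, |2|->2, |6|->8, |7|->9
Step 3: Attach original signs; sum ranks with positive sign and with negative sign.
W+ = 6 + 2 + 10 + 4 + 2 + 8 + 9 = 41
W- = 6 + 6 + 2 = 14
(Check: W+ + W- = 55 should equal n(n+1)/2 = 55.)
Step 4: Test statistic W = min(W+, W-) = 14.
Step 5: Ties in |d|, so use the tie-corrected normal approximation.
        E[W] = n(n+1)/4 = 10*11/4 = 27.5.
        Tie groups: |d|=2 (t=3), |d|=5 (t=3); sum(t^3 - t) = 48.
        Var[W] = n(n+1)(2n+1)/24 - sum(t^3-t)/48 = 2310/24 - 48/48 = 95.25.
        z = (W - E[W]) / sqrt(Var[W]) = (14 - 27.5) / 9.7596 = -1.3833.
        Two-sided p = 2*Phi(z) = 0.166588.
Step 6: alpha = 0.05. fail to reject H0.

W+ = 41, W- = 14, W = min = 14, p = 0.166588, fail to reject H0.


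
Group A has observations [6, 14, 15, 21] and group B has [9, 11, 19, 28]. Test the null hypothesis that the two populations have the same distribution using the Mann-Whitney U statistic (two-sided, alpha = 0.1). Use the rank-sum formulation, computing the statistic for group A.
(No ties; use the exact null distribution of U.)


Step 1: Combine and sort all 8 observations; assign midranks.
sorted (value, group): (6,X), (9,Y), (11,Y), (14,X), (15,X), (19,Y), (21,X), (28,Y)
ranks: 6->1, 9->2, 11->3, 14->4, 15->5, 19->6, 21->7, 28->8
Step 2: Rank sum for X: R1 = 1 + 4 + 5 + 7 = 17.
Step 3: U_X = R1 - n1(n1+1)/2 = 17 - 4*5/2 = 17 - 10 = 7.
       U_Y = n1*n2 - U_X = 16 - 7 = 9.
Step 4: No ties, so the exact null distribution of U (based on enumerating the C(8,4) = 70 equally likely rank assignments) gives the two-sided p-value.
Step 5: p-value = 0.885714; compare to alpha = 0.1. fail to reject H0.

U_X = 7, p = 0.885714, fail to reject H0 at alpha = 0.1.


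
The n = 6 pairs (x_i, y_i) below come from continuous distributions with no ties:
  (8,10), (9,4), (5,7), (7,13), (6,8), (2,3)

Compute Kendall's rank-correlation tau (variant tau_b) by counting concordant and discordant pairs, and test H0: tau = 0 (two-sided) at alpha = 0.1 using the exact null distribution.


Step 1: Enumerate the 15 unordered pairs (i,j) with i<j and classify each by sign(x_j-x_i) * sign(y_j-y_i).
  (1,2):dx=+1,dy=-6->D; (1,3):dx=-3,dy=-3->C; (1,4):dx=-1,dy=+3->D; (1,5):dx=-2,dy=-2->C
  (1,6):dx=-6,dy=-7->C; (2,3):dx=-4,dy=+3->D; (2,4):dx=-2,dy=+9->D; (2,5):dx=-3,dy=+4->D
  (2,6):dx=-7,dy=-1->C; (3,4):dx=+2,dy=+6->C; (3,5):dx=+1,dy=+1->C; (3,6):dx=-3,dy=-4->C
  (4,5):dx=-1,dy=-5->C; (4,6):dx=-5,dy=-10->C; (5,6):dx=-4,dy=-5->C
Step 2: C = 10, D = 5, total pairs = 15.
Step 3: tau = (C - D)/(n(n-1)/2) = (10 - 5)/15 = 0.333333.
Step 4: Exact two-sided p-value (enumerate n! = 720 permutations of y under H0): p = 0.469444.
Step 5: alpha = 0.1. fail to reject H0.

tau_b = 0.3333 (C=10, D=5), p = 0.469444, fail to reject H0.


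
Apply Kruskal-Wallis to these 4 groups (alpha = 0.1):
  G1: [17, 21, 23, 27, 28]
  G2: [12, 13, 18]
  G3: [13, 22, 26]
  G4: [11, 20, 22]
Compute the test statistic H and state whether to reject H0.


Step 1: Combine all N = 14 observations and assign midranks.
sorted (value, group, rank): (11,G4,1), (12,G2,2), (13,G2,3.5), (13,G3,3.5), (17,G1,5), (18,G2,6), (20,G4,7), (21,G1,8), (22,G3,9.5), (22,G4,9.5), (23,G1,11), (26,G3,12), (27,G1,13), (28,G1,14)
Step 2: Sum ranks within each group.
R_1 = 51 (n_1 = 5)
R_2 = 11.5 (n_2 = 3)
R_3 = 25 (n_3 = 3)
R_4 = 17.5 (n_4 = 3)
Step 3: H = 12/(N(N+1)) * sum(R_i^2/n_i) - 3(N+1)
     = 12/(14*15) * (51^2/5 + 11.5^2/3 + 25^2/3 + 17.5^2/3) - 3*15
     = 0.057143 * 874.7 - 45
     = 4.982857.
Step 4: Ties present; correction factor C = 1 - 12/(14^3 - 14) = 0.995604. Corrected H = 4.982857 / 0.995604 = 5.004857.
Step 5: Under H0, H ~ chi^2(3); p-value = 0.171442.
Step 6: alpha = 0.1. fail to reject H0.

H = 5.0049, df = 3, p = 0.171442, fail to reject H0.


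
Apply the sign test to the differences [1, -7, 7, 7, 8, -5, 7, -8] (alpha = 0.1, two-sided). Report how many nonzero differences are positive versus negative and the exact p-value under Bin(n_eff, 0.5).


Step 1: Discard zero differences. Original n = 8; n_eff = number of nonzero differences = 8.
Nonzero differences (with sign): +1, -7, +7, +7, +8, -5, +7, -8
Step 2: Count signs: positive = 5, negative = 3.
Step 3: Under H0: P(positive) = 0.5, so the number of positives S ~ Bin(8, 0.5).
Step 4: Two-sided exact p-value = sum of Bin(8,0.5) probabilities at or below the observed probability = 0.726562.
Step 5: alpha = 0.1. fail to reject H0.

n_eff = 8, pos = 5, neg = 3, p = 0.726562, fail to reject H0.


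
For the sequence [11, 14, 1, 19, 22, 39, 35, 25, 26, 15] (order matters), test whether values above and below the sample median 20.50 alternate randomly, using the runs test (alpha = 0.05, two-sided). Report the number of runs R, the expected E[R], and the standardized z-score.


Step 1: Compute median = 20.50; label A = above, B = below.
Labels in order: BBBBAAAAAB  (n_A = 5, n_B = 5)
Step 2: Count runs R = 3.
Step 3: Under H0 (random ordering), E[R] = 2*n_A*n_B/(n_A+n_B) + 1 = 2*5*5/10 + 1 = 6.0000.
        Var[R] = 2*n_A*n_B*(2*n_A*n_B - n_A - n_B) / ((n_A+n_B)^2 * (n_A+n_B-1)) = 2000/900 = 2.2222.
        SD[R] = 1.4907.
Step 4: Continuity-corrected z = (R + 0.5 - E[R]) / SD[R] = (3 + 0.5 - 6.0000) / 1.4907 = -1.6771.
Step 5: Two-sided p-value via normal approximation = 2*(1 - Phi(|z|)) = 0.093533.
Step 6: alpha = 0.05. fail to reject H0.

R = 3, z = -1.6771, p = 0.093533, fail to reject H0.


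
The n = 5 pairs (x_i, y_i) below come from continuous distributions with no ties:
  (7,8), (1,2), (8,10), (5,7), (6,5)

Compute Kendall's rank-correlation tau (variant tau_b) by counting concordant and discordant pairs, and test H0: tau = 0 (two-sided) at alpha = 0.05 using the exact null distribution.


Step 1: Enumerate the 10 unordered pairs (i,j) with i<j and classify each by sign(x_j-x_i) * sign(y_j-y_i).
  (1,2):dx=-6,dy=-6->C; (1,3):dx=+1,dy=+2->C; (1,4):dx=-2,dy=-1->C; (1,5):dx=-1,dy=-3->C
  (2,3):dx=+7,dy=+8->C; (2,4):dx=+4,dy=+5->C; (2,5):dx=+5,dy=+3->C; (3,4):dx=-3,dy=-3->C
  (3,5):dx=-2,dy=-5->C; (4,5):dx=+1,dy=-2->D
Step 2: C = 9, D = 1, total pairs = 10.
Step 3: tau = (C - D)/(n(n-1)/2) = (9 - 1)/10 = 0.800000.
Step 4: Exact two-sided p-value (enumerate n! = 120 permutations of y under H0): p = 0.083333.
Step 5: alpha = 0.05. fail to reject H0.

tau_b = 0.8000 (C=9, D=1), p = 0.083333, fail to reject H0.


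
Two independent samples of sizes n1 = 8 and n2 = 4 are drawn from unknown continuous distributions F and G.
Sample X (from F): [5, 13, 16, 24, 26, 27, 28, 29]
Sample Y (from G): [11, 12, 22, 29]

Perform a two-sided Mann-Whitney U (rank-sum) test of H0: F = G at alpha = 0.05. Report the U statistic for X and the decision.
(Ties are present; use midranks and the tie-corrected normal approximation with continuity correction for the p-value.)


Step 1: Combine and sort all 12 observations; assign midranks.
sorted (value, group): (5,X), (11,Y), (12,Y), (13,X), (16,X), (22,Y), (24,X), (26,X), (27,X), (28,X), (29,X), (29,Y)
ranks: 5->1, 11->2, 12->3, 13->4, 16->5, 22->6, 24->7, 26->8, 27->9, 28->10, 29->11.5, 29->11.5
Step 2: Rank sum for X: R1 = 1 + 4 + 5 + 7 + 8 + 9 + 10 + 11.5 = 55.5.
Step 3: U_X = R1 - n1(n1+1)/2 = 55.5 - 8*9/2 = 55.5 - 36 = 19.5.
       U_Y = n1*n2 - U_X = 32 - 19.5 = 12.5.
Step 4: Ties are present, so use the tie-corrected normal approximation (with continuity correction) for the p-value.
Step 5: p-value = 0.609759; compare to alpha = 0.05. fail to reject H0.

U_X = 19.5, p = 0.609759, fail to reject H0 at alpha = 0.05.


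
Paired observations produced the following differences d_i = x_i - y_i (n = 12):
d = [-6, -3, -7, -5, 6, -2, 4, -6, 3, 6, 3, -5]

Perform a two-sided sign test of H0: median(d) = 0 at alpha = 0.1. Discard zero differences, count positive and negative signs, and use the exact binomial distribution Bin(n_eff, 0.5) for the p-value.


Step 1: Discard zero differences. Original n = 12; n_eff = number of nonzero differences = 12.
Nonzero differences (with sign): -6, -3, -7, -5, +6, -2, +4, -6, +3, +6, +3, -5
Step 2: Count signs: positive = 5, negative = 7.
Step 3: Under H0: P(positive) = 0.5, so the number of positives S ~ Bin(12, 0.5).
Step 4: Two-sided exact p-value = sum of Bin(12,0.5) probabilities at or below the observed probability = 0.774414.
Step 5: alpha = 0.1. fail to reject H0.

n_eff = 12, pos = 5, neg = 7, p = 0.774414, fail to reject H0.


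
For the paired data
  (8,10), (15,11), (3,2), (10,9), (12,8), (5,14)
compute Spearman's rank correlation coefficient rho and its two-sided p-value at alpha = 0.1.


Step 1: Rank x and y separately (midranks; no ties here).
rank(x): 8->3, 15->6, 3->1, 10->4, 12->5, 5->2
rank(y): 10->4, 11->5, 2->1, 9->3, 8->2, 14->6
Step 2: d_i = R_x(i) - R_y(i); compute d_i^2.
  (3-4)^2=1, (6-5)^2=1, (1-1)^2=0, (4-3)^2=1, (5-2)^2=9, (2-6)^2=16
sum(d^2) = 28.
Step 3: rho = 1 - 6*28 / (6*(6^2 - 1)) = 1 - 168/210 = 0.200000.
Step 4: Under H0, t = rho * sqrt((n-2)/(1-rho^2)) = 0.4082 ~ t(4).
Step 5: Two-sided p-value from the t-distribution with 4 df = 0.704000.
Step 6: alpha = 0.1. fail to reject H0.

rho = 0.2000, p = 0.704000, fail to reject H0 at alpha = 0.1.
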